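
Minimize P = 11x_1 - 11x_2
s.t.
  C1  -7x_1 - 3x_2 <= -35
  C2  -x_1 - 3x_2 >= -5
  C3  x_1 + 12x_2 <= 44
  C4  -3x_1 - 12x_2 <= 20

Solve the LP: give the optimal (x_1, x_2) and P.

Extreme points and P = 11x_1 - 11x_2:
  (5, 0) → P = 55
  (32/5, -49/15) → P = 319/3
  (40, -35/3) → P = 1705/3

The binding constraints are -7x_1 - 3x_2 = -35 and -x_1 - 3x_2 = -5.
Solving simultaneously gives x_1 = 5, x_2 = 0.

x_1 = 5, x_2 = 0, minimum P = 55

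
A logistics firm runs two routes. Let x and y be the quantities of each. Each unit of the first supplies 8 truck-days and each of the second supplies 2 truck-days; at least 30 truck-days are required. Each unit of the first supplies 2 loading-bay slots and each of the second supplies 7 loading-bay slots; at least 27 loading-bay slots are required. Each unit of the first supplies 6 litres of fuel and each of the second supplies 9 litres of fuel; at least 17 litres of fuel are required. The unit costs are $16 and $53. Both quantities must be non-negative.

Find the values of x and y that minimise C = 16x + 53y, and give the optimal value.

Feasible corners and C = 16x + 53y:
  (0, 15) → C = 795
  (27/2, 0) → C = 216
  (3, 3) → C = 207
The feasible region is unbounded (it extends along (0, 1), (1, 0)), but C strictly increases along every unbounded feasible direction, so there is no improving ray and the minimum is attained at a vertex.

At the optimal vertex, 8x + 2y = 30 and 2x + 7y = 27.
Solving simultaneously gives x = 3, y = 3.

x = 3, y = 3, minimum C = 207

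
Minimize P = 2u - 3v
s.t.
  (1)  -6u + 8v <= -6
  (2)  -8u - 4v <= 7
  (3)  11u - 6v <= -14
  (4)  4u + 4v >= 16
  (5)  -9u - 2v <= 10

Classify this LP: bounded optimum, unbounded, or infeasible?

infeasible

The boundaries -6u + 8v = -6 and 4u + 4v = 16 meet at (19/7, 9/7), but that point violates 11u - 6v ≤ -14. Every candidate vertex is excluded by some other constraint, so the feasible region is empty.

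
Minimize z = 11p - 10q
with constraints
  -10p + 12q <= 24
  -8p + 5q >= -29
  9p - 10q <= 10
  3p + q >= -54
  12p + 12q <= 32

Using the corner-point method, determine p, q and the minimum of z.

Vertices and z = 11p - 10q:
  (-336/23, -234/23) → z = -1356/23
  (4/11, 76/33) → z = -628/33
  (-530/39, -172/13) → z = -670/39
  (110/57, 14/19) → z = 790/57

At the optimal vertex, -10p + 12q = 24 and 3p + q = -54.
Solving simultaneously gives p = -336/23, q = -234/23.

p = -336/23, q = -234/23, minimum z = -1356/23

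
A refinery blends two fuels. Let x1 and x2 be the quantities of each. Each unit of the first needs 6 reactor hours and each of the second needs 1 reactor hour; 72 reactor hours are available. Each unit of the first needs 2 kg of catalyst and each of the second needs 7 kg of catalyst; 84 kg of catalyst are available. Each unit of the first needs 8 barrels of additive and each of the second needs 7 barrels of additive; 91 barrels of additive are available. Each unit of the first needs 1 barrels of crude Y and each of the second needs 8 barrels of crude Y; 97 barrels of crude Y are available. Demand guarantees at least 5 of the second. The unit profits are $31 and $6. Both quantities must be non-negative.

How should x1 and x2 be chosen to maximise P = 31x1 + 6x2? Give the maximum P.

Feasible corners and P = 31x1 + 6x2:
  (0, 12) → P = 72
  (0, 5) → P = 30
  (7/6, 35/3) → P = 637/6
  (7, 5) → P = 247

x1 = 7, x2 = 5, maximum P = 247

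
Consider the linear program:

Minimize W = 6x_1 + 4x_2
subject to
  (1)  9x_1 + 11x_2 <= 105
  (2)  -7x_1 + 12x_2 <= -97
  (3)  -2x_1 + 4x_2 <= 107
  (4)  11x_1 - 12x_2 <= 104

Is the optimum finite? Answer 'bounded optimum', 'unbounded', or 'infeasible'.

unbounded

From the feasible point (7/4, -113/16), moving in the direction (-12, -7) keeps every constraint satisfied while W decreases without bound.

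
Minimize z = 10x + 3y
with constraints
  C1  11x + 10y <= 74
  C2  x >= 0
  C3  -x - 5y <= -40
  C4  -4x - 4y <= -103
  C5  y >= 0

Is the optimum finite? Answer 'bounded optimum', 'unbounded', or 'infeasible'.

infeasible

The boundaries 11x + 10y = 74 and -4x - 4y = -103 meet at (-367/2, 837/4), but that point violates x ≥ 0. Every candidate vertex is excluded by some other constraint, so the feasible region is empty.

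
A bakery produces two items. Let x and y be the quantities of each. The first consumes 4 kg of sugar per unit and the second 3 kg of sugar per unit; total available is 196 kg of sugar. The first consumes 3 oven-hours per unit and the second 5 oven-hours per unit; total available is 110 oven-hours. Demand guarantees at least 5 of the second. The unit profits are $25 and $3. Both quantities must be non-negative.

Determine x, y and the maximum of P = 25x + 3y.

x = 85/3, y = 5, maximum P = 2170/3

Corner points and P = 25x + 3y:
  (0, 22) → P = 66
  (0, 5) → P = 15
  (85/3, 5) → P = 2170/3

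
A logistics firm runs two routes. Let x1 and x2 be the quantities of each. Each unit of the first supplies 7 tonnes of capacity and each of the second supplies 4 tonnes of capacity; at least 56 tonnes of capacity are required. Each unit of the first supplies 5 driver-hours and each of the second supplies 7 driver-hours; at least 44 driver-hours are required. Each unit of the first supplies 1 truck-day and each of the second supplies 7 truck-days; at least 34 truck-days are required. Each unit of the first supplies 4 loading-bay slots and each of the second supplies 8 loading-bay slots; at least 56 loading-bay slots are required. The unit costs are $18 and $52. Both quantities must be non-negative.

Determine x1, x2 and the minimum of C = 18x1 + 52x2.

Feasible corners and C = 18x1 + 52x2:
  (0, 14) → C = 728
  (34, 0) → C = 612
  (28/5, 21/5) → C = 1596/5
  (6, 4) → C = 316
The feasible region is unbounded (it extends along (0, 1), (1, 0)), but C strictly increases along every unbounded feasible direction, so there is no improving ray and the minimum is attained at a vertex.

x1 = 6, x2 = 4, minimum C = 316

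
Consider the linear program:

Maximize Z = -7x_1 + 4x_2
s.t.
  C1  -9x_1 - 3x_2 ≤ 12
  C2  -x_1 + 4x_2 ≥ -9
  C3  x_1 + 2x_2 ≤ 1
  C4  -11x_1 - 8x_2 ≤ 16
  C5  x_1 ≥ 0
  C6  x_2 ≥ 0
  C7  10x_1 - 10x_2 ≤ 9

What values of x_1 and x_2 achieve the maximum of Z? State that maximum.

x_1 = 0, x_2 = 1/2, maximum Z = 2

Vertices and Z = -7x_1 + 4x_2:
  (0, 1/2) → Z = 2
  (14/15, 1/30) → Z = -32/5
  (0, 0) → Z = 0
  (9/10, 0) → Z = -63/10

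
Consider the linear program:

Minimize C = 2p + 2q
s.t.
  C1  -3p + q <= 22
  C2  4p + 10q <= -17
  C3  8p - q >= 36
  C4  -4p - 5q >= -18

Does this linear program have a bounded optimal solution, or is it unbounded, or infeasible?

unbounded

From the feasible point (49/12, -10/3), moving in the direction (-1, -8) keeps every constraint satisfied while C decreases without bound.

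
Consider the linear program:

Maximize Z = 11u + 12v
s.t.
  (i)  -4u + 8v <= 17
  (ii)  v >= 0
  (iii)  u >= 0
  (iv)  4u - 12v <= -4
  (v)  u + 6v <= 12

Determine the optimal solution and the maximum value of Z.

u = 10/3, v = 13/9, maximum Z = 54

Extreme points and Z = 11u + 12v:
  (0, 1/3) → Z = 4
  (0, 2) → Z = 24
  (10/3, 13/9) → Z = 54

At the optimal vertex, 4u - 12v = -4 and u + 6v = 12.
Solving simultaneously gives u = 10/3, v = 13/9.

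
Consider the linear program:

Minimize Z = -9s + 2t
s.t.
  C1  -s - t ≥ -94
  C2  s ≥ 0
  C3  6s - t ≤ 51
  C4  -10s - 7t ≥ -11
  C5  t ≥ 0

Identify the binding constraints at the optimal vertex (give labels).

C4 and C5

Corner points and Z = -9s + 2t:
  (0, 11/7) → Z = 22/7
  (0, 0) → Z = 0
  (11/10, 0) → Z = -99/10

The minimum is at (11/10, 0). Substituting into each constraint, equality holds for C4 and C5; the remaining constraints have slack.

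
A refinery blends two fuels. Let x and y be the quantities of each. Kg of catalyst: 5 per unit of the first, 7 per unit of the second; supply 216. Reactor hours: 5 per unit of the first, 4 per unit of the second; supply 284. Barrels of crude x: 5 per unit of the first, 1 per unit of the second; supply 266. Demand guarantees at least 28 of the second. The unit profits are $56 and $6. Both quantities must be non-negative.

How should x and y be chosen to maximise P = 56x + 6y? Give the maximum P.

x = 4, y = 28, maximum P = 392

Corner points and P = 56x + 6y:
  (0, 216/7) → P = 1296/7
  (0, 28) → P = 168
  (4, 28) → P = 392

The optimum lies where 5x + 7y = 216 and y = 28.
Solving simultaneously gives x = 4, y = 28.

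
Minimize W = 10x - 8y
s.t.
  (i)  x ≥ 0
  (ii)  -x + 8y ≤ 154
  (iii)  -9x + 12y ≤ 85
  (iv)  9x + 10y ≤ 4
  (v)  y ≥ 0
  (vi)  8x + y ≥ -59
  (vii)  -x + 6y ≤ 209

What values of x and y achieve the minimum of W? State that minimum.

Vertices and W = 10x - 8y:
  (0, 2/5) → W = -16/5
  (0, 0) → W = 0
  (4/9, 0) → W = 40/9

The binding constraints are x = 0 and 9x + 10y = 4.
Solving simultaneously gives x = 0, y = 2/5.

x = 0, y = 2/5, minimum W = -16/5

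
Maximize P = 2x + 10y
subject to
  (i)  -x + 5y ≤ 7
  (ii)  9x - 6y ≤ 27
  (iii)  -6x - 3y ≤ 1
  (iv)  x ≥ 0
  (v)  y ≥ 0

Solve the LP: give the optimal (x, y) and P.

Corner points and P = 2x + 10y:
  (59/13, 30/13) → P = 418/13
  (0, 7/5) → P = 14
  (3, 0) → P = 6
  (0, 0) → P = 0

x = 59/13, y = 30/13, maximum P = 418/13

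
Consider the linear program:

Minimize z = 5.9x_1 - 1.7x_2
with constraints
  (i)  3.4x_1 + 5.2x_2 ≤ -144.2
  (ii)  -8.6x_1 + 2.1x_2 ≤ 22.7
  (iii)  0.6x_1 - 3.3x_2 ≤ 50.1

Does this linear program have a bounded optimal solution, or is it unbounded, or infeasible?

The boundaries 3.4x_1 + 5.2x_2 = -144.2 and -8.6x_1 + 2.1x_2 = 22.7 meet at (-21043/2593, -58147/2593), but that point violates 0.6x_1 - 3.3x_2 ≤ 50.1. Every candidate vertex is excluded by some other constraint, so the feasible region is empty.

infeasible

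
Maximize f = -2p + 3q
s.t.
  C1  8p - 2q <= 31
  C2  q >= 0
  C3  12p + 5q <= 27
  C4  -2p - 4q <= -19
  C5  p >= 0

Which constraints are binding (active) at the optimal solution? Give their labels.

Extreme points and f = -2p + 3q:
  (13/38, 87/19) → f = 248/19
  (0, 27/5) → f = 81/5
  (0, 19/4) → f = 57/4

The maximum is at (0, 27/5). Substituting into each constraint, equality holds for C3 and C5; the remaining constraints have slack.

C3 and C5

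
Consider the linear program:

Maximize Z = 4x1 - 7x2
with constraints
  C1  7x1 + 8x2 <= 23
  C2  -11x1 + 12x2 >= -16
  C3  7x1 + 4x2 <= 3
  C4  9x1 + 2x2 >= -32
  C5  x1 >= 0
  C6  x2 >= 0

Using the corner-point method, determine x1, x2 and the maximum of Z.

x1 = 3/7, x2 = 0, maximum Z = 12/7

Extreme points and Z = 4x1 - 7x2:
  (0, 3/4) → Z = -21/4
  (3/7, 0) → Z = 12/7
  (0, 0) → Z = 0

The optimum lies where 7x1 + 4x2 = 3 and x2 = 0.
Solving simultaneously gives x1 = 3/7, x2 = 0.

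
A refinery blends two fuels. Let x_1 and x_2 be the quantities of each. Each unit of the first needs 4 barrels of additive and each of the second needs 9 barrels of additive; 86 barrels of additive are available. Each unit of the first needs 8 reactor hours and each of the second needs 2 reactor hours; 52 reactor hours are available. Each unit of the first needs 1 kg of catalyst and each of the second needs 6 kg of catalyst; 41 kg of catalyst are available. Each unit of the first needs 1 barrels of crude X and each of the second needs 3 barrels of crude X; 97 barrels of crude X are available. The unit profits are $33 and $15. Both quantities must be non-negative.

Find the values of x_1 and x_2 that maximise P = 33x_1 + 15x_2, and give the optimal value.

x_1 = 5, x_2 = 6, maximum P = 255

Extreme points and P = 33x_1 + 15x_2:
  (0, 0) → P = 0
  (0, 41/6) → P = 205/2
  (13/2, 0) → P = 429/2
  (5, 6) → P = 255

The optimum lies where 8x_1 + 2x_2 = 52 and x_1 + 6x_2 = 41.
Solving simultaneously gives x_1 = 5, x_2 = 6.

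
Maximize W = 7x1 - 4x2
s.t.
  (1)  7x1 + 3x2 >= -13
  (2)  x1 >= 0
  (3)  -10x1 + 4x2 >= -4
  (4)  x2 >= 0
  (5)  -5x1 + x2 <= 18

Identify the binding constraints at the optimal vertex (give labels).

(3) and (4)

Vertices and W = 7x1 - 4x2:
  (0, 0) → W = 0
  (0, 18) → W = -72
  (2/5, 0) → W = 14/5
The feasible region is unbounded (it extends along (2, 5), (1, 5)), but W strictly decreases along every unbounded feasible direction, so there is no improving ray and the maximum is attained at a vertex.

The maximum is at (2/5, 0). Substituting into each constraint, equality holds for (3) and (4); the remaining constraints have slack.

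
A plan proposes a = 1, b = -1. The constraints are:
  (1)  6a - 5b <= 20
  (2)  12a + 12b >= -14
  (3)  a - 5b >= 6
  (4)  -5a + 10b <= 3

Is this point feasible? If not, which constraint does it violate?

(1): 11 ≤ 20 ✓
(2): 0 ≥ -14 ✓
(3): 6 ≥ 6 ✓
(4): -15 ≤ 3 ✓

feasible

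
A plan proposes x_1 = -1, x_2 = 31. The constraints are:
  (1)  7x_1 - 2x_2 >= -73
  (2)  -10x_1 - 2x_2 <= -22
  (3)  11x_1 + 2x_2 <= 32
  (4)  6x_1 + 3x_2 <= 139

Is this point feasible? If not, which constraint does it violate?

Constraint (3): 11x_1 + 2x_2 = 51, which is not ≤ 32. All other constraints are satisfied.

not feasible — violates (3)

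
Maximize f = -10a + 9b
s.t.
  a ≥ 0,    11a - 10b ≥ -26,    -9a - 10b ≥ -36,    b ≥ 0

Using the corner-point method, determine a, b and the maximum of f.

a = 0, b = 13/5, maximum f = 117/5

Extreme points and f = -10a + 9b:
  (0, 13/5) → f = 117/5
  (0, 0) → f = 0
  (1/2, 63/20) → f = 467/20
  (4, 0) → f = -40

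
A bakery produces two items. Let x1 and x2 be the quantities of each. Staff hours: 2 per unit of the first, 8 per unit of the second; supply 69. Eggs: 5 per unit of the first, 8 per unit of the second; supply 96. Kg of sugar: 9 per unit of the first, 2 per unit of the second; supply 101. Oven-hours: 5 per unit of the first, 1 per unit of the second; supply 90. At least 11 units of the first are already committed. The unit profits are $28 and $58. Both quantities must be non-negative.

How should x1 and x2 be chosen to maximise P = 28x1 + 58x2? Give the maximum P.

x1 = 11, x2 = 1, maximum P = 366

Feasible corners and P = 28x1 + 58x2:
  (101/9, 0) → P = 2828/9
  (11, 0) → P = 308
  (11, 1) → P = 366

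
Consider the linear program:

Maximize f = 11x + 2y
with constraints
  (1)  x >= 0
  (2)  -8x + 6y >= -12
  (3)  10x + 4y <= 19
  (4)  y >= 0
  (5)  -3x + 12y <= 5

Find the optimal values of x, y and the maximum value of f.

Vertices and f = 11x + 2y:
  (0, 0) → f = 0
  (0, 5/12) → f = 5/6
  (81/46, 8/23) → f = 923/46
  (3/2, 0) → f = 33/2
  (52/33, 107/132) → f = 417/22

x = 81/46, y = 8/23, maximum f = 923/46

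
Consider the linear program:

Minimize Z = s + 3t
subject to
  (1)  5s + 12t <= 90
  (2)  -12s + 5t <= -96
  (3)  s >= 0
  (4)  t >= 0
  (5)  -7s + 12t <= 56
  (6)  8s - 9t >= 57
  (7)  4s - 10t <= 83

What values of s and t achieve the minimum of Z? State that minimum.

Extreme points and Z = s + 3t:
  (18, 0) → Z = 18
  (498/47, 145/47) → Z = 933/47
  (8, 0) → Z = 8
  (579/68, 21/17) → Z = 831/68

The binding constraints are -12s + 5t = -96 and t = 0.
Solving simultaneously gives s = 8, t = 0.

s = 8, t = 0, minimum Z = 8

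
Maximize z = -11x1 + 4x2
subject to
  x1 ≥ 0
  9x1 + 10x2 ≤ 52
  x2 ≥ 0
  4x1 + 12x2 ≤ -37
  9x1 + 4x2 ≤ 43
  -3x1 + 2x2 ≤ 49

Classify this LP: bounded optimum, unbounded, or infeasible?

infeasible

The boundaries x1 = 0 and 9x1 + 10x2 = 52 meet at (0, 26/5), but that point violates 4x1 + 12x2 ≤ -37. Every candidate vertex is excluded by some other constraint, so the feasible region is empty.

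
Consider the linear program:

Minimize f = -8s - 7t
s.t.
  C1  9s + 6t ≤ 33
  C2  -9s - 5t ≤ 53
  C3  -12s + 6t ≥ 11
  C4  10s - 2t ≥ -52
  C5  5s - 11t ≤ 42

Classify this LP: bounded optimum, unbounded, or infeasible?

bounded optimum

Feasible corners and f = -8s - 7t:
  (22/21, 55/14) → f = -1507/42
  (-41/13, 133/13) → f = -603/13
  (-373/114, -179/38) → f = 6743/114
  (-183/34, -31/34) → f = 1681/34
The feasible region has finitely many vertices and no improving ray; the minimum is -603/13 at (-41/13, 133/13).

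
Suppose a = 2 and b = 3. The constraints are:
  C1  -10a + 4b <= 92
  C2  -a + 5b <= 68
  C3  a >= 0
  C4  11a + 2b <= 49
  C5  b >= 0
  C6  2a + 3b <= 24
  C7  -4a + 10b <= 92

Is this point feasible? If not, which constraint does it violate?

C1: -8 ≤ 92 ✓
C2: 13 ≤ 68 ✓
C3: 2 ≥ 0 ✓
C4: 28 ≤ 49 ✓
C5: 3 ≥ 0 ✓
C6: 13 ≤ 24 ✓
C7: 22 ≤ 92 ✓

feasible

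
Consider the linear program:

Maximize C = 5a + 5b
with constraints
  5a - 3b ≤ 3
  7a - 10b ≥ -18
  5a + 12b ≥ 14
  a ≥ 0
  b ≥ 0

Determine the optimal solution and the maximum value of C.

Extreme points and C = 5a + 5b:
  (84/29, 111/29) → C = 975/29
  (26/25, 11/15) → C = 133/15
  (0, 9/5) → C = 9
  (0, 7/6) → C = 35/6

The binding constraints are 5a - 3b = 3 and 7a - 10b = -18.
Solving simultaneously gives a = 84/29, b = 111/29.

a = 84/29, b = 111/29, maximum C = 975/29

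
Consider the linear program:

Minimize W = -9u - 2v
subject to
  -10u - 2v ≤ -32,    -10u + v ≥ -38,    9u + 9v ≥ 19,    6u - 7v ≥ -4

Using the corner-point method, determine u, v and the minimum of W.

Vertices and W = -9u - 2v:
  (125/36, -49/36) → W = -1027/36
  (108/41, 116/41) → W = -1204/41
  (361/99, -152/99) → W = -2945/99
  (135/32, 67/16) → W = -1483/32

u = 135/32, v = 67/16, minimum W = -1483/32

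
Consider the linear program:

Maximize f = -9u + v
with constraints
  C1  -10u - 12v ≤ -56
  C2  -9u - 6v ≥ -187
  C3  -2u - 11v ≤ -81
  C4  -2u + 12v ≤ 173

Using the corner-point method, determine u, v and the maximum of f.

Extreme points and f = -9u + v:
  (-178/43, 349/43) → f = 1951/43
  (-39/4, 307/24) → f = 2413/24
  (1571/87, 355/87) → f = -13784/87
  (201/20, 1931/120) → f = -8923/120

The optimum lies where -10u - 12v = -56 and -2u + 12v = 173.
Solving simultaneously gives u = -39/4, v = 307/24.

u = -39/4, v = 307/24, maximum f = 2413/24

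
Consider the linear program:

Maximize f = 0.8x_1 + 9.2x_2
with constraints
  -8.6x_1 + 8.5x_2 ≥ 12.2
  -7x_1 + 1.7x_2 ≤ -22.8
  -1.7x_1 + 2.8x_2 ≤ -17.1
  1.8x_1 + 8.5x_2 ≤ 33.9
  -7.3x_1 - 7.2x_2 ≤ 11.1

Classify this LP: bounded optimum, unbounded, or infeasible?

infeasible

The boundaries -1.7x_1 + 2.8x_2 = -17.1 and 1.8x_1 + 8.5x_2 = 33.9 meet at (24027/1949, 2685/1949), but that point violates -8.6x_1 + 8.5x_2 ≥ 12.2. Every candidate vertex is excluded by some other constraint, so the feasible region is empty.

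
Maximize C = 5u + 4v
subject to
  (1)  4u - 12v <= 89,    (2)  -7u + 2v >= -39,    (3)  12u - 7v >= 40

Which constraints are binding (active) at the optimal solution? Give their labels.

Corner points and C = 5u + 4v:
  (145/38, -467/76) → C = -11/2
  (-143/116, -227/29) → C = -4347/116
  (193/25, 188/25) → C = 1717/25

The maximum is at (193/25, 188/25). Substituting into each constraint, equality holds for (2) and (3); the remaining constraints have slack.

(2) and (3)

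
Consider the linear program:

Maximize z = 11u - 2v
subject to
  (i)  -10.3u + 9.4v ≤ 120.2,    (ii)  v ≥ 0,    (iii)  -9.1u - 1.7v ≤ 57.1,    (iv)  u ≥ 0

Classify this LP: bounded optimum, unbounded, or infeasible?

unbounded

From the feasible point (0, 601/47), moving in the direction (9.4, 10.3) keeps every constraint satisfied while z increases without bound.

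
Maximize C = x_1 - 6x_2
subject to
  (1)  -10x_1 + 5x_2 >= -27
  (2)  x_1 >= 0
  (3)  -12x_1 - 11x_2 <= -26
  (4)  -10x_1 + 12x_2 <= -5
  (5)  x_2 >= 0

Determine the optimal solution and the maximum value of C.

Corner points and C = x_1 - 6x_2:
  (299/70, 22/7) → C = -1021/70
  (27/10, 0) → C = 27/10
  (367/254, 100/127) → C = -833/254
  (13/6, 0) → C = 13/6

The optimum lies where -10x_1 + 5x_2 = -27 and x_2 = 0.
Solving simultaneously gives x_1 = 27/10, x_2 = 0.

x_1 = 27/10, x_2 = 0, maximum C = 27/10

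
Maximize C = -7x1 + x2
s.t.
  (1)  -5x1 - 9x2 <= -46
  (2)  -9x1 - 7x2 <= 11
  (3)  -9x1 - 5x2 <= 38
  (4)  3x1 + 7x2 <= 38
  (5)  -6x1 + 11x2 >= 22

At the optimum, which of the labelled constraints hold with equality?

Feasible corners and C = -7x1 + x2:
  (-5/2, 13/2) → C = 24
  (308/109, 386/109) → C = -1770/109
  (88/25, 98/25) → C = -518/25

The maximum is at (-5/2, 13/2). Substituting into each constraint, equality holds for (1) and (4); the remaining constraints have slack.

(1) and (4)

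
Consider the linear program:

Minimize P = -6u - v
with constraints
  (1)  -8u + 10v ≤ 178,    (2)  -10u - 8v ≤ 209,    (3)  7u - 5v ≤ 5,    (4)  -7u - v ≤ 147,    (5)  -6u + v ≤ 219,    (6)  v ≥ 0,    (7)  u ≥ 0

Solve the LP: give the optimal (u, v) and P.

u = 94/3, v = 643/15, minimum P = -3463/15

Extreme points and P = -6u - v:
  (94/3, 643/15) → P = -3463/15
  (0, 89/5) → P = -89/5
  (5/7, 0) → P = -30/7
  (0, 0) → P = 0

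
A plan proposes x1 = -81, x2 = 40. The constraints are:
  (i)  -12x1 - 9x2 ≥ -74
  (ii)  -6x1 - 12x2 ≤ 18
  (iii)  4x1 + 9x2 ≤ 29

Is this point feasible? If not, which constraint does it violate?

not feasible — violates (iii)

Constraint (iii): 4x1 + 9x2 = 36, which is not ≤ 29. All other constraints are satisfied.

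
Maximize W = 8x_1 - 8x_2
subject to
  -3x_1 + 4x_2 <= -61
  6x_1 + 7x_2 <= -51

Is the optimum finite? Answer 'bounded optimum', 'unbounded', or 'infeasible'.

unbounded

From the feasible point (223/45, -173/15), moving in the direction (7, -6) keeps every constraint satisfied while W increases without bound.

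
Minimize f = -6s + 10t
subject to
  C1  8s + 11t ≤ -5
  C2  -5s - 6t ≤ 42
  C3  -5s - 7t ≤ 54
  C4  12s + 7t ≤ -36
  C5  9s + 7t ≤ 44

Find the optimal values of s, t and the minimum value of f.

s = 78/37, t = -324/37, minimum f = -3708/37

Extreme points and f = -6s + 10t:
  (-432/7, 311/7) → f = 5702/7
  (-19/4, 3) → f = 117/2
  (78/37, -324/37) → f = -3708/37

At the optimal vertex, -5s - 6t = 42 and 12s + 7t = -36.
Solving simultaneously gives s = 78/37, t = -324/37.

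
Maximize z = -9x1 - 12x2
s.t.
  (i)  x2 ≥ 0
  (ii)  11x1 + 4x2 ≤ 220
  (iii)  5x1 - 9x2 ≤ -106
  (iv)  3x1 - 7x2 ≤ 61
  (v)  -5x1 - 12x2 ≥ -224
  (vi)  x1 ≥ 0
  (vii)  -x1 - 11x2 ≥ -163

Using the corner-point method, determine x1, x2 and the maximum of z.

x1 = 0, x2 = 106/9, maximum z = -424/3

Vertices and z = -9x1 - 12x2:
  (0, 106/9) → z = -424/3
  (301/64, 921/64) → z = -13761/64
  (0, 163/11) → z = -1956/11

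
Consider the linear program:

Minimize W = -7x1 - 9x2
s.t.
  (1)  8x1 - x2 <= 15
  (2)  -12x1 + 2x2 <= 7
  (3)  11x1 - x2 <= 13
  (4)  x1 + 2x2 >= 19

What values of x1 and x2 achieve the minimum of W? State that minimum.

Feasible corners and W = -7x1 - 9x2:
  (33/10, 233/10) → W = -1164/5
  (12/13, 235/26) → W = -2283/26
  (45/23, 196/23) → W = -2079/23

The binding constraints are -12x1 + 2x2 = 7 and 11x1 - x2 = 13.
Solving simultaneously gives x1 = 33/10, x2 = 233/10.

x1 = 33/10, x2 = 233/10, minimum W = -1164/5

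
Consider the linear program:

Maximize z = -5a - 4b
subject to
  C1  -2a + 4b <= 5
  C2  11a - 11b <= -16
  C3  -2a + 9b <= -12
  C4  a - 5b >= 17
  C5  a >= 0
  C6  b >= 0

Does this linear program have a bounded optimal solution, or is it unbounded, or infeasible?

The boundaries a - 5b = 17 and b = 0 meet at (17, 0), but that point violates 11a - 11b ≤ -16. Every candidate vertex is excluded by some other constraint, so the feasible region is empty.

infeasible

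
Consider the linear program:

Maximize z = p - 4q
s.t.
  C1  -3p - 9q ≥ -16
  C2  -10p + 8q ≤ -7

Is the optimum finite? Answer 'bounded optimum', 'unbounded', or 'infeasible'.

From the feasible point (191/114, 139/114), moving in the direction (-8, -10) keeps every constraint satisfied while z increases without bound.

unbounded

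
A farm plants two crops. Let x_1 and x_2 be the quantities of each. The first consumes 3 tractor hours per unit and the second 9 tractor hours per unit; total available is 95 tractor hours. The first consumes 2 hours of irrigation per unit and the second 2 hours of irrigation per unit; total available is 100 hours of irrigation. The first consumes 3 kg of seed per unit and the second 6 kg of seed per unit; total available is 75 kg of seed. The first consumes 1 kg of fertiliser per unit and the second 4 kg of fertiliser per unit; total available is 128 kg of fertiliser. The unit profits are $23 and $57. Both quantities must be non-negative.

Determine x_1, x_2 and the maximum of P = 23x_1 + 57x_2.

x_1 = 35/3, x_2 = 20/3, maximum P = 1945/3

Extreme points and P = 23x_1 + 57x_2:
  (0, 0) → P = 0
  (0, 95/9) → P = 1805/3
  (25, 0) → P = 575
  (35/3, 20/3) → P = 1945/3

The binding constraints are 3x_1 + 9x_2 = 95 and 3x_1 + 6x_2 = 75.
Solving simultaneously gives x_1 = 35/3, x_2 = 20/3.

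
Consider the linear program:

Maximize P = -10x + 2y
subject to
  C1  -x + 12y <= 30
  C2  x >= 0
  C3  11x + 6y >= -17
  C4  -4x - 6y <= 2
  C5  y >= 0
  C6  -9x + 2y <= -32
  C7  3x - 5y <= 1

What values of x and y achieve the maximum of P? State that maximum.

x = 158/39, y = 29/13, maximum P = -1406/39

Feasible corners and P = -10x + 2y:
  (222/53, 151/53) → P = -1918/53
  (162/31, 91/31) → P = -1438/31
  (158/39, 29/13) → P = -1406/39

The optimum lies where -9x + 2y = -32 and 3x - 5y = 1.
Solving simultaneously gives x = 158/39, y = 29/13.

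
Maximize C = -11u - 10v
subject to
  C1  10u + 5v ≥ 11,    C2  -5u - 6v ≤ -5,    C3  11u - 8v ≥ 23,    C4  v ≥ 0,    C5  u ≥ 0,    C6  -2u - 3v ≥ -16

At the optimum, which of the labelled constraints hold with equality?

Extreme points and C = -11u - 10v:
  (23/11, 0) → C = -23
  (197/49, 130/49) → C = -3467/49
  (8, 0) → C = -88

The maximum is at (23/11, 0). Substituting into each constraint, equality holds for C3 and C4; the remaining constraints have slack.

C3 and C4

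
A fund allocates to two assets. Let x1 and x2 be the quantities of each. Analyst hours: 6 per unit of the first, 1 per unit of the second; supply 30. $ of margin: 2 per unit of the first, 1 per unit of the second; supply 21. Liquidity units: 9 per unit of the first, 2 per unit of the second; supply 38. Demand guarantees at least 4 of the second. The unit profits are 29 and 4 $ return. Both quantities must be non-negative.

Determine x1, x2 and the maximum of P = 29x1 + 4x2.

At the optimal vertex, 9x1 + 2x2 = 38 and x2 = 4.
Solving simultaneously gives x1 = 10/3, x2 = 4.

x1 = 10/3, x2 = 4, maximum P = 338/3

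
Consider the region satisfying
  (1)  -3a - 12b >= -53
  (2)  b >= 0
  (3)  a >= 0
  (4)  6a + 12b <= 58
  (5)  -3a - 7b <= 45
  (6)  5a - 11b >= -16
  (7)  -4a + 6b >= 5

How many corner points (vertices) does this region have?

3

Of the 21 pairwise boundary intersections, those satisfying every inequality are:
  (0, 16/11)
  (0, 5/6)
  (41/14, 39/14)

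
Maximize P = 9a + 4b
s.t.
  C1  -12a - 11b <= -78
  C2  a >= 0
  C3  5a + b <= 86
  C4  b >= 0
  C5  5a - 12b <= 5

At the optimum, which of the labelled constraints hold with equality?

Feasible corners and P = 9a + 4b:
  (0, 78/11) → P = 312/11
  (991/199, 330/199) → P = 10239/199
  (0, 86) → P = 344
  (1037/65, 81/13) → P = 10953/65

The maximum is at (0, 86). Substituting into each constraint, equality holds for C2 and C3; the remaining constraints have slack.

C2 and C3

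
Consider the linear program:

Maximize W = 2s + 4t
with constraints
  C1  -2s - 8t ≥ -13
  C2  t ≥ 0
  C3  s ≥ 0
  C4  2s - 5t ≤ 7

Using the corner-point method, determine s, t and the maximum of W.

Corner points and W = 2s + 4t:
  (0, 13/8) → W = 13/2
  (121/26, 6/13) → W = 145/13
  (0, 0) → W = 0
  (7/2, 0) → W = 7

The optimum lies where -2s - 8t = -13 and 2s - 5t = 7.
Solving simultaneously gives s = 121/26, t = 6/13.

s = 121/26, t = 6/13, maximum W = 145/13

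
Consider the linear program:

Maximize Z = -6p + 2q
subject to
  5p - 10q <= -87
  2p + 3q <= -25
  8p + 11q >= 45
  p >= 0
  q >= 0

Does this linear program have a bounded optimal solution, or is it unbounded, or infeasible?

The boundaries 5p - 10q = -87 and p = 0 meet at (0, 87/10), but that point violates 2p + 3q ≤ -25. Every candidate vertex is excluded by some other constraint, so the feasible region is empty.

infeasible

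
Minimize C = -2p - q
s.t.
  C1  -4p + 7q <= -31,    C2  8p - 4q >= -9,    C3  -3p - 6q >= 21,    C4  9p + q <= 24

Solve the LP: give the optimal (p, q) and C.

Feasible corners and C = -2p - q:
  (-187/40, -71/10) → C = 329/20
  (13/15, -59/15) → C = 11/5
  (55/17, -87/17) → C = -23/17
The feasible region is unbounded (it extends along (1, -9), (-1, -2)), but C strictly increases along every unbounded feasible direction, so there is no improving ray and the minimum is attained at a vertex.

p = 55/17, q = -87/17, minimum C = -23/17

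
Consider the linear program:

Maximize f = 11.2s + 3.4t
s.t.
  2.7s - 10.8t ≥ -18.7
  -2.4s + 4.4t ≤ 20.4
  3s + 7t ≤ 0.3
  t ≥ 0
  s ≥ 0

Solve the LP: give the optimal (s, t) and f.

Feasible corners and f = 11.2s + 3.4t:
  (1/10, 0) → f = 28/25
  (0, 3/70) → f = 51/350
  (0, 0) → f = 0

s = 0.1, t = 0, maximum f = 1.12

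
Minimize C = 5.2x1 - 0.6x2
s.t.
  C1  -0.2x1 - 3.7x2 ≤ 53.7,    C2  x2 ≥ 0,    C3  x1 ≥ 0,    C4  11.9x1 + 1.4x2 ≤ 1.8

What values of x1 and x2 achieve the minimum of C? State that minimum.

Corner points and C = 5.2x1 - 0.6x2:
  (0, 0) → C = 0
  (18/119, 0) → C = 468/595
  (0, 9/7) → C = -27/35

The optimum lies where x1 = 0 and 11.9x1 + 1.4x2 = 1.8.
Solving simultaneously gives x1 = 0, x2 = 9/7.

x1 = 0, x2 = 9/7, minimum C = -27/35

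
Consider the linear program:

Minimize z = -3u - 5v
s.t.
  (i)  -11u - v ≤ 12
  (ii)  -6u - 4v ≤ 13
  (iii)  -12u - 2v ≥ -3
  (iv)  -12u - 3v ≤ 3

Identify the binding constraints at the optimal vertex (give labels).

(i) and (iii)

Extreme points and z = -3u - 5v:
  (-27/10, 177/10) → z = -402/5
  (-11/7, 37/7) → z = -152/7
  (19/18, -29/6) → z = 21
  (9/10, -23/5) → z = 203/10

The minimum is at (-27/10, 177/10). Substituting into each constraint, equality holds for (i) and (iii); the remaining constraints have slack.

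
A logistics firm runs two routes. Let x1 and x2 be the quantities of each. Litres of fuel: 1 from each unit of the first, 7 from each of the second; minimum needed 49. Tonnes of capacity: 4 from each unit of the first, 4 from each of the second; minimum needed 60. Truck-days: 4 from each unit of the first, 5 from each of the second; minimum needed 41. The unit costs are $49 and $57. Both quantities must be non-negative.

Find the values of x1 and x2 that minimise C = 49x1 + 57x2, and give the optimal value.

x1 = 28/3, x2 = 17/3, minimum C = 2341/3

Vertices and C = 49x1 + 57x2:
  (0, 15) → C = 855
  (49, 0) → C = 2401
  (28/3, 17/3) → C = 2341/3
The feasible region is unbounded (it extends along (0, 1), (1, 0)), but C strictly increases along every unbounded feasible direction, so there is no improving ray and the minimum is attained at a vertex.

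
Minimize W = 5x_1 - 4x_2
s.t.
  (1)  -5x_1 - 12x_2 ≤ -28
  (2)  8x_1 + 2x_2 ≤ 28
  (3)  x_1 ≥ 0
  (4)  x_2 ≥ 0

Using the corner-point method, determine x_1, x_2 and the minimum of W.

x_1 = 0, x_2 = 14, minimum W = -56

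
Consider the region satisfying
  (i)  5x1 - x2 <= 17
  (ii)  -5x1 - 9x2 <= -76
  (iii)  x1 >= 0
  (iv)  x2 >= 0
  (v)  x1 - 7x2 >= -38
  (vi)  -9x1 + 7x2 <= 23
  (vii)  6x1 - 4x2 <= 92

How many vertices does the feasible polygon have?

The feasible vertices (each the meet of two boundaries and inside every other half-plane) are:
  (229/50, 59/10)
  (157/34, 207/34)
  (95/22, 133/22)

3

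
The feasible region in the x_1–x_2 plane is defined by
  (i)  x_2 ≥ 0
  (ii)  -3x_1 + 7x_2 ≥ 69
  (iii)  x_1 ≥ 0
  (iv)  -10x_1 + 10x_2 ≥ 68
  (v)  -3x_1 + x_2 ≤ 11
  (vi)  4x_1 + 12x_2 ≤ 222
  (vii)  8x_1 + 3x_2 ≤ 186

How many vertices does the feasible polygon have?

5

Pairwise boundary intersections that survive every other constraint:
  (0, 69/7)
  (107/20, 243/20)
  (0, 11)
  (351/40, 623/40)
  (9/4, 71/4)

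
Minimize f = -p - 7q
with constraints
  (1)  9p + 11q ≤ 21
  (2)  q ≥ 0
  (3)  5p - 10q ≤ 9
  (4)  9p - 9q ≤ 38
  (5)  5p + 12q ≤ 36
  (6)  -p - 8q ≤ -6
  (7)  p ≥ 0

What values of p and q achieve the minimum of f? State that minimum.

p = 0, q = 21/11, minimum f = -147/11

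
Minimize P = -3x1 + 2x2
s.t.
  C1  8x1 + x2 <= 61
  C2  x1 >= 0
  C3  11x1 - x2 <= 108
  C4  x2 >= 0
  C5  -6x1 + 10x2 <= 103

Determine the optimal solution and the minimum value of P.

Feasible corners and P = -3x1 + 2x2:
  (61/8, 0) → P = -183/8
  (507/86, 595/43) → P = 859/86
  (0, 0) → P = 0
  (0, 103/10) → P = 103/5

The optimum lies where 8x1 + x2 = 61 and x2 = 0.
Solving simultaneously gives x1 = 61/8, x2 = 0.

x1 = 61/8, x2 = 0, minimum P = -183/8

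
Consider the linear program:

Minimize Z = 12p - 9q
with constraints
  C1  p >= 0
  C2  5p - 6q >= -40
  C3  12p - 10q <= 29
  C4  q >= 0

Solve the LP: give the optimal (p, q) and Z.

p = 0, q = 20/3, minimum Z = -60

Vertices and Z = 12p - 9q:
  (0, 20/3) → Z = -60
  (0, 0) → Z = 0
  (287/11, 625/22) → Z = 1263/22
  (29/12, 0) → Z = 29

The optimum lies where p = 0 and 5p - 6q = -40.
Solving simultaneously gives p = 0, q = 20/3.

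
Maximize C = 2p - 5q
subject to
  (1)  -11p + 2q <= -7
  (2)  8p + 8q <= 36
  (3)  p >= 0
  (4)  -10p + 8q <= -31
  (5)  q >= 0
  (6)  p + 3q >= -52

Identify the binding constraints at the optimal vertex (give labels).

(2) and (5)

Vertices and C = 2p - 5q:
  (67/18, 7/9) → C = 32/9
  (9/2, 0) → C = 9
  (31/10, 0) → C = 31/5

The maximum is at (9/2, 0). Substituting into each constraint, equality holds for (2) and (5); the remaining constraints have slack.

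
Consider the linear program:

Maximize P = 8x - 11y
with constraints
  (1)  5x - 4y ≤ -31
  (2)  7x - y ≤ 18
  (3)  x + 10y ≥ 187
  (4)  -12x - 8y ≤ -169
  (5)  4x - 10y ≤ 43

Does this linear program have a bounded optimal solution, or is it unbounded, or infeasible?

bounded optimum

Vertices and P = 8x - 11y:
  (367/71, 1291/71) → P = -11265/71
  (97/56, 2075/112) → P = -3039/16
The feasible region has finitely many vertices and no improving ray; the maximum is -11265/71 at (367/71, 1291/71).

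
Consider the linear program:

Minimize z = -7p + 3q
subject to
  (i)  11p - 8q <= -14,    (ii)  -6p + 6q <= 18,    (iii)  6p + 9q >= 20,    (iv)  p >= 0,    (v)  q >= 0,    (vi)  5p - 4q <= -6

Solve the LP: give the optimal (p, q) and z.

Vertices and z = -7p + 3q:
  (10/3, 19/3) → z = -13/3
  (34/147, 304/147) → z = 674/147
  (0, 3) → z = 9
  (0, 20/9) → z = 20/3

p = 10/3, q = 19/3, minimum z = -13/3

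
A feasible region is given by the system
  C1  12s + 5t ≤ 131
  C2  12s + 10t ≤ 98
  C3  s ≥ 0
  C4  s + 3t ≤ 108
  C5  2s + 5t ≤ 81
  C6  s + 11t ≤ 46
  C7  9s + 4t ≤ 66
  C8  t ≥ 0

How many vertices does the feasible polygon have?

Of the 28 pairwise boundary intersections, those satisfying every inequality are:
  (309/61, 227/61)
  (134/21, 15/7)
  (0, 46/11)
  (0, 0)
  (22/3, 0)

5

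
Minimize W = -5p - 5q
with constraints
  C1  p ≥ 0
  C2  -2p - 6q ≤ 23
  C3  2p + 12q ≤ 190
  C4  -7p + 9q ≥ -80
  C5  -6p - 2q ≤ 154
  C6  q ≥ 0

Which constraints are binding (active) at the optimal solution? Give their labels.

Extreme points and W = -5p - 5q:
  (0, 95/6) → W = -475/6
  (0, 0) → W = 0
  (445/17, 195/17) → W = -3200/17
  (80/7, 0) → W = -400/7

The minimum is at (445/17, 195/17). Substituting into each constraint, equality holds for C3 and C4; the remaining constraints have slack.

C3 and C4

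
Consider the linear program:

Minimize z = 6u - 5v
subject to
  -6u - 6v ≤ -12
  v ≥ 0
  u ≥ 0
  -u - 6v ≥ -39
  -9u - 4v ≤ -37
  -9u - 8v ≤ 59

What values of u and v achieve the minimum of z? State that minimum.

Feasible corners and z = 6u - 5v:
  (39, 0) → z = 234
  (37/9, 0) → z = 74/3
  (33/25, 157/25) → z = -587/25

u = 33/25, v = 157/25, minimum z = -587/25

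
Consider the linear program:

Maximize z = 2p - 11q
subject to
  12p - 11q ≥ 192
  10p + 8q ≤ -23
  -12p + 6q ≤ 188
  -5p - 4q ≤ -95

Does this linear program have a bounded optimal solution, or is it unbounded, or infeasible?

Constraints 10p + 8q ≤ -23 and -5p - 4q ≤ -95 have parallel boundaries but demand opposite sides — no point can satisfy both, so the region is empty.

infeasible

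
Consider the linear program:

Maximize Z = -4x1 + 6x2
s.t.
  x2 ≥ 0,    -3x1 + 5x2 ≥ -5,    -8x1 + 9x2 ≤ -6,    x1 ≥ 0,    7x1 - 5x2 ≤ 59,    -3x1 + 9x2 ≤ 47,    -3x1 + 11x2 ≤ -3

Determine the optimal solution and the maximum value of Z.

x1 = 1, x2 = 0, maximum Z = -4

Extreme points and Z = -4x1 + 6x2:
  (5/3, 0) → Z = -20/3
  (1, 0) → Z = -4
  (20/9, 1/3) → Z = -62/9

The optimum lies where x2 = 0 and -3x1 + 11x2 = -3.
Solving simultaneously gives x1 = 1, x2 = 0.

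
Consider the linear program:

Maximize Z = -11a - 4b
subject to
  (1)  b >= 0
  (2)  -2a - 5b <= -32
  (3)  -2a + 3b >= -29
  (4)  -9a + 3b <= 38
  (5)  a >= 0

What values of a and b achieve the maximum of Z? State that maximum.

a = 0, b = 32/5, maximum Z = -128/5

The feasible region is unbounded (it extends along (1, 3), (3, 2)), but Z strictly decreases along every unbounded feasible direction, so there is no improving ray and the maximum is attained at a vertex.

The binding constraints are -2a - 5b = -32 and a = 0.
Solving simultaneously gives a = 0, b = 32/5.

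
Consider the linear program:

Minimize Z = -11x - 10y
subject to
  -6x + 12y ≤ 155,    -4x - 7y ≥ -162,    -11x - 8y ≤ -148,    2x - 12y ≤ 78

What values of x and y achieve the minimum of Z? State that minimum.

The binding constraints are -4x - 7y = -162 and 2x - 12y = 78.
Solving simultaneously gives x = 1245/31, y = 6/31.

x = 1245/31, y = 6/31, minimum Z = -13755/31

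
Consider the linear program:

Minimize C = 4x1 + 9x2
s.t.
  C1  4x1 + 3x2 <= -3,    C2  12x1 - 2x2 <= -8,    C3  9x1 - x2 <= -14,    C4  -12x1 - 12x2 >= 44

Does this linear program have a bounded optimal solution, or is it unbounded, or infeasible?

unbounded

From the feasible point (-10/3, -16), moving in the direction (-2, -12) keeps every constraint satisfied while C decreases without bound.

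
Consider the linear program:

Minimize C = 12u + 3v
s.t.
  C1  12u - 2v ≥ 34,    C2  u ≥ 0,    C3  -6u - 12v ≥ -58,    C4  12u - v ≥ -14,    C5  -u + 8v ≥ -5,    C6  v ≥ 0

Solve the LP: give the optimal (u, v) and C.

Corner points and C = 12u + 3v:
  (131/39, 41/13) → C = 647/13
  (17/6, 0) → C = 34
  (131/15, 7/15) → C = 531/5
  (5, 0) → C = 60

The binding constraints are 12u - 2v = 34 and v = 0.
Solving simultaneously gives u = 17/6, v = 0.

u = 17/6, v = 0, minimum C = 34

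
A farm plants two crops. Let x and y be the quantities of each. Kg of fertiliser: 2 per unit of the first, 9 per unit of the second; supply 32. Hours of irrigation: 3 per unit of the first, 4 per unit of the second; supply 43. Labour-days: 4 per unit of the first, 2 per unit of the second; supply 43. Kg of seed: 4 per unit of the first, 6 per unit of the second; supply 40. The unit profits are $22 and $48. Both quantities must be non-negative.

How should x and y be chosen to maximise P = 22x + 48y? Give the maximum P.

Vertices and P = 22x + 48y:
  (0, 0) → P = 0
  (0, 32/9) → P = 512/3
  (10, 0) → P = 220
  (7, 2) → P = 250

The binding constraints are 2x + 9y = 32 and 4x + 6y = 40.
Solving simultaneously gives x = 7, y = 2.

x = 7, y = 2, maximum P = 250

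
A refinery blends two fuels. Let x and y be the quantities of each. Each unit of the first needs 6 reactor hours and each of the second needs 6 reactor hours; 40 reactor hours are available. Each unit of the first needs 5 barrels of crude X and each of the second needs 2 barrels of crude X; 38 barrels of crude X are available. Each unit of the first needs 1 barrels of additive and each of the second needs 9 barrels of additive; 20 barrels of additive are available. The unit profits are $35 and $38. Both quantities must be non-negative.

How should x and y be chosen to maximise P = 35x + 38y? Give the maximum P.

Vertices and P = 35x + 38y:
  (0, 0) → P = 0
  (0, 20/9) → P = 760/9
  (20/3, 0) → P = 700/3
  (5, 5/3) → P = 715/3

x = 5, y = 5/3, maximum P = 715/3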